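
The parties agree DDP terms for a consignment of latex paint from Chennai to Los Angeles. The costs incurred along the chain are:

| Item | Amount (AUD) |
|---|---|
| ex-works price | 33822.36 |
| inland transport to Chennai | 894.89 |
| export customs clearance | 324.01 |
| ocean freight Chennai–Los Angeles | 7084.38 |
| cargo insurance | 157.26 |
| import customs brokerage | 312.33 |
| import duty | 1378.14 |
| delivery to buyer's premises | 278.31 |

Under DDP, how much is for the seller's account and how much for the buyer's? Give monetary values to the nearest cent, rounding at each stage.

DDP: the seller bears all costs including import duty.
Seller's account: goods 33822.36 + inland to port 894.89 + export clearance 324.01 + freight 7084.38 + insurance 157.26 + brokerage 312.33 + duty 1378.14 + delivery 278.31 = 44251.68
Buyer's account: 0.00

Seller: AUD 44251.68; buyer: AUD 0.00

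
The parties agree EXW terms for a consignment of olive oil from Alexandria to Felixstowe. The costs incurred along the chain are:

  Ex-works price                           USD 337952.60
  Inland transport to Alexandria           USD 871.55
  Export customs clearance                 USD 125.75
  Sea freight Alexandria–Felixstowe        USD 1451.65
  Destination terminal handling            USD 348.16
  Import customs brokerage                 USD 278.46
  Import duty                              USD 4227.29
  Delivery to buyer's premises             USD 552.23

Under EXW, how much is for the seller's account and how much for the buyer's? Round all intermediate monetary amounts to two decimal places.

Seller: USD 337952.60; buyer: USD 7855.09

EXW: the seller makes goods available at their premises; the buyer bears all onward costs.
Seller's account: goods 337952.60 = 337952.60
Buyer's account: inland to port 871.55 + export clearance 125.75 + freight 1451.65 + destination terminal 348.16 + brokerage 278.46 + duty 4227.29 + delivery 552.23 = 7855.09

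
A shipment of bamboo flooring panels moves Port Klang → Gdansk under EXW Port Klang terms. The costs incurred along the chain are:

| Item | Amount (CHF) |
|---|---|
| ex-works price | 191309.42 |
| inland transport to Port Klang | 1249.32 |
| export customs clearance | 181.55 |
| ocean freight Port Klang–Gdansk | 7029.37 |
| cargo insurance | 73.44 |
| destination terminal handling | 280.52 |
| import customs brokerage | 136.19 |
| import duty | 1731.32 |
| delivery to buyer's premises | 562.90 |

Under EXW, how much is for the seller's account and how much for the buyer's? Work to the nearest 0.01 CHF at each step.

Seller: CHF 191309.42; buyer: CHF 11244.61

EXW: the seller makes goods available at their premises; the buyer bears all onward costs.
Seller's account: goods 191309.42 = 191309.42
Buyer's account: inland to port 1249.32 + export clearance 181.55 + freight 7029.37 + insurance 73.44 + destination terminal 280.52 + brokerage 136.19 + duty 1731.32 + delivery 562.90 = 11244.61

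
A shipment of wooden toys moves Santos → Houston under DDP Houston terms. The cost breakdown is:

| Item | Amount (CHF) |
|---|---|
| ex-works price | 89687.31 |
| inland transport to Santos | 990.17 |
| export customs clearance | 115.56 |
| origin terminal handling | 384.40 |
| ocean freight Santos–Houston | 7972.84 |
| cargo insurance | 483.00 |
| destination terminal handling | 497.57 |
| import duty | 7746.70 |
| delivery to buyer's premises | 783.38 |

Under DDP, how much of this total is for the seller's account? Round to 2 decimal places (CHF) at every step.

DDP: the seller bears all costs including import duty.
Seller's account: goods 89687.31 + inland to port 990.17 + export clearance 115.56 + origin terminal 384.40 + freight 7972.84 + insurance 483.00 + destination terminal 497.57 + duty 7746.70 + delivery 783.38 = 108660.93
Buyer's account: 0.00

Seller's account: CHF 108660.93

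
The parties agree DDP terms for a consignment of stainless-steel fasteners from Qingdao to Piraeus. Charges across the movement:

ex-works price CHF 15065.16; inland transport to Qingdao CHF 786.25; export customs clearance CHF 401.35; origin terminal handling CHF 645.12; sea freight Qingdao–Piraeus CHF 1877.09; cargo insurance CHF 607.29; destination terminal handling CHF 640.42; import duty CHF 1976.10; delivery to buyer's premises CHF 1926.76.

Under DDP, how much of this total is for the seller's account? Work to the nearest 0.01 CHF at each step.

DDP: the seller bears all costs including import duty.
Seller's account: goods 15065.16 + inland to port 786.25 + export clearance 401.35 + origin terminal 645.12 + freight 1877.09 + insurance 607.29 + destination terminal 640.42 + duty 1976.10 + delivery 1926.76 = 23925.54
Buyer's account: 0.00

Seller's account: CHF 23925.54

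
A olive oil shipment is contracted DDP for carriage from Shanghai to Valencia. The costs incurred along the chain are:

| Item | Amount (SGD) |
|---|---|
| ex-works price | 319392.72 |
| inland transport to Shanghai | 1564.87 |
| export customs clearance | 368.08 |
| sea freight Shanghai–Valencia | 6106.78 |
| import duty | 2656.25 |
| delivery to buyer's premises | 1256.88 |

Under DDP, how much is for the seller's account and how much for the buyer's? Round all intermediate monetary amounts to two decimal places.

DDP: the seller bears all costs including import duty.
Seller's account: goods 319392.72 + inland to port 1564.87 + export clearance 368.08 + freight 6106.78 + duty 2656.25 + delivery 1256.88 = 331345.58
Buyer's account: 0.00

Seller: SGD 331345.58; buyer: SGD 0.00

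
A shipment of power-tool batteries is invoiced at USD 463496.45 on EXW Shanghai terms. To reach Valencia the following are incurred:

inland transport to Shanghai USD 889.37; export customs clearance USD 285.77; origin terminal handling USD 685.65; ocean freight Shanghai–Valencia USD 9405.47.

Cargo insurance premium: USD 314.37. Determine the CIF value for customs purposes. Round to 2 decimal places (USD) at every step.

CIF value: USD 475077.08

CIF = EXW price + pre-shipment costs + freight + insurance
CIF = 463496.45 + 889.37 + 285.77 + 685.65 + 9405.47 + 314.37 = 475077.08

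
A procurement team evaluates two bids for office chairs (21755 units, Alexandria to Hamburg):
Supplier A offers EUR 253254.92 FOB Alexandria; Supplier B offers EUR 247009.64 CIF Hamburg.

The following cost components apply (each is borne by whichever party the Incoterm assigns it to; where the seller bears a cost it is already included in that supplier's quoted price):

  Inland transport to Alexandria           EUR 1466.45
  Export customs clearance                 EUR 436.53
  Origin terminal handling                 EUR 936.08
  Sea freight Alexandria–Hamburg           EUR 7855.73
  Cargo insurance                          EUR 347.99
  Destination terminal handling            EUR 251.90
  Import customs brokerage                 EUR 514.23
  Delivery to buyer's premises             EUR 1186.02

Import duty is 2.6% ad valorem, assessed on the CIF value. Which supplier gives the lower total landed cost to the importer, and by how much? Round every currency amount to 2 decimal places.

Supplier B is cheaper by EUR 14824.67

Supplier A (FOB):
CIF value = FOB price + freight + insurance = 253254.92 + 7855.73 + 347.99 = 261458.64
Import duty = 261458.64 × 2.6% = 6797.92
Buyer bears (A): 7855.73 + 347.99 + 251.90 + 514.23 + 1186.02 = 10155.87
Landed cost (A) = invoice 253254.92 + 10155.87 + duty 6797.92 = 270208.71
Supplier B (CIF):
The CIF price already equals the CIF value: 247009.64
Import duty = 247009.64 × 2.6% = 6422.25
Buyer bears (B): 251.90 + 514.23 + 1186.02 = 1952.15
Landed cost (B) = invoice 247009.64 + 1952.15 + duty 6422.25 = 255384.04
Difference = |270208.71 − 255384.04| = 14824.67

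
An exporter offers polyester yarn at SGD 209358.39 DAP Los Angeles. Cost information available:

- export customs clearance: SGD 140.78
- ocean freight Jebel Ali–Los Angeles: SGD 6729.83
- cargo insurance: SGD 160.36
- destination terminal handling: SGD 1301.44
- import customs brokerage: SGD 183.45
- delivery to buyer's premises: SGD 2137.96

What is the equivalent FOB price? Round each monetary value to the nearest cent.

FOB price: SGD 199028.80

Not relevant to the conversion: export clearance — on the seller under both DAP and FOB; already in the DAP price and stays in the FOB price. brokerage — on the buyer under both terms; not part of either seller's price.
From DAP to FOB, the seller no longer bears: freight, insurance, destination terminal, delivery.
FOB price = 209358.39 − 6729.83 − 160.36 − 1301.44 − 2137.96 = 199028.80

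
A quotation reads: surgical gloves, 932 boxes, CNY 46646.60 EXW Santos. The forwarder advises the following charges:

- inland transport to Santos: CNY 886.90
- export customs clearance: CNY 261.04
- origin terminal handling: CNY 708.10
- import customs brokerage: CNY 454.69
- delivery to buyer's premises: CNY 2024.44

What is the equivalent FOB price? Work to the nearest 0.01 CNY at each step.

FOB price: CNY 48502.64

Not relevant to the conversion: delivery, brokerage — on the buyer under both terms; not part of either seller's price.
From EXW to FOB, the seller additionally bears: inland to port, export clearance, origin terminal.
FOB price = 46646.60 + 886.90 + 261.04 + 708.10 = 48502.64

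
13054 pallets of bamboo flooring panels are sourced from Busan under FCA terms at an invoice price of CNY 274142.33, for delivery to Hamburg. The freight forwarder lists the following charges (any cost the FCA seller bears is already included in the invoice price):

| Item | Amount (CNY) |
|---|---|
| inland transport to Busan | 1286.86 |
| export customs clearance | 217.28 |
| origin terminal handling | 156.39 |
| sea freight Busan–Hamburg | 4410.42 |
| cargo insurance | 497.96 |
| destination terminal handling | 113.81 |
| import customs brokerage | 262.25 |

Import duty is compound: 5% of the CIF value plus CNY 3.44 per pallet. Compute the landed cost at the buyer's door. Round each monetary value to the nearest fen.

FCA: the seller delivers export-cleared goods to the carrier; the buyer bears costs from that point.
Already in the invoice (seller's account under FCA): inland to port, export clearance — exclude.
CIF value = FCA price + origin terminal + freight + insurance = 274142.33 + 156.39 + 4410.42 + 497.96 = 279207.10
Ad valorem component: 279207.10 × 5% = 13960.36
Specific component: 13054 × 3.44 = 44905.76
Import duty = 13960.36 + 44905.76 = 58866.12
Buyer bears: origin terminal 156.39 + freight 4410.42 + insurance 497.96 + destination terminal 113.81 + brokerage 262.25 + duty 58866.12 = 64306.95
Landed cost = invoice 274142.33 + 64306.95 = 338449.28

Total landed cost: CNY 338449.28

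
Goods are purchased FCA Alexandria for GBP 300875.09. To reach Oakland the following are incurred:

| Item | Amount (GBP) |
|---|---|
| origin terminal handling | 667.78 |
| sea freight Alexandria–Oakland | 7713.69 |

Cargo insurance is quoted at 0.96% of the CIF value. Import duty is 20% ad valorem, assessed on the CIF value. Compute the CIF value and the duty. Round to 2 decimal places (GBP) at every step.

CIF value: GBP 312254.20; import duty: GBP 62450.84

Let C be the CIF value. C = FCA price + pre-shipment costs + freight + 0.96% × C
C − 0.96% × C = 300875.09 + 667.78 + 7713.69
0.9904 × C = 309256.56
C = 309256.56 / 0.9904 = 312254.20
Insurance premium = 0.96% × 312254.20 = 2997.64
Import duty = 312254.20 × 20% = 62450.84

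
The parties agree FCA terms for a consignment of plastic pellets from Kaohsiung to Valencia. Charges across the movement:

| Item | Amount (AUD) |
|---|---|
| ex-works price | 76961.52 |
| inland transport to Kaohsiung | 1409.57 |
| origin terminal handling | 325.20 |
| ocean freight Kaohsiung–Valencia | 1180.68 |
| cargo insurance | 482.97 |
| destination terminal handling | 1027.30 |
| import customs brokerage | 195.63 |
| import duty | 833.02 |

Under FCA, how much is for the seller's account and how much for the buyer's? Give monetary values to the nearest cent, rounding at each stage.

Seller: AUD 78371.09; buyer: AUD 4044.80

FCA: the seller delivers export-cleared goods to the carrier; the buyer bears costs from that point.
Seller's account: goods 76961.52 + inland to port 1409.57 = 78371.09
Buyer's account: origin terminal 325.20 + freight 1180.68 + insurance 482.97 + destination terminal 1027.30 + brokerage 195.63 + duty 833.02 = 4044.80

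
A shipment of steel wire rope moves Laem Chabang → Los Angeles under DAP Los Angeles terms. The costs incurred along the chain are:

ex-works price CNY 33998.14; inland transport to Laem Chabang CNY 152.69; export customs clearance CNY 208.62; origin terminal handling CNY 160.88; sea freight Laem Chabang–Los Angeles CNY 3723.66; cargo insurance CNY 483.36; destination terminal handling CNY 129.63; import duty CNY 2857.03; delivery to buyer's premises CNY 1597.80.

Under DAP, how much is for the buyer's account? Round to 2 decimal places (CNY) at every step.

Buyer's account: CNY 2857.03

DAP: the seller bears all costs to the named destination except import duty and clearance.
Seller's account: goods 33998.14 + inland to port 152.69 + export clearance 208.62 + origin terminal 160.88 + freight 3723.66 + insurance 483.36 + destination terminal 129.63 + delivery 1597.80 = 40454.78
Buyer's account: duty 2857.03 = 2857.03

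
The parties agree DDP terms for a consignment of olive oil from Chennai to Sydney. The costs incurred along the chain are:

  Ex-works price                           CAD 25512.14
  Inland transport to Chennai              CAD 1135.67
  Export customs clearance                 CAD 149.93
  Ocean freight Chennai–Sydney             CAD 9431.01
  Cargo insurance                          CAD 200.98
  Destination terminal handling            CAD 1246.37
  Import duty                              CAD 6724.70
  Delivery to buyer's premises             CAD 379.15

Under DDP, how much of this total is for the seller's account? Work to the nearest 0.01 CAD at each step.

Seller's account: CAD 44779.95

DDP: the seller bears all costs including import duty.
Seller's account: goods 25512.14 + inland to port 1135.67 + export clearance 149.93 + freight 9431.01 + insurance 200.98 + destination terminal 1246.37 + duty 6724.70 + delivery 379.15 = 44779.95
Buyer's account: 0.00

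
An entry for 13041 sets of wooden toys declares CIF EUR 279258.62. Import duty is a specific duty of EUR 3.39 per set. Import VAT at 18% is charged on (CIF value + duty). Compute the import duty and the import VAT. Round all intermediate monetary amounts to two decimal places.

Import duty: EUR 44208.99; import VAT: EUR 58224.17

Import duty = 13041 × 3.39 = 44208.99
VAT base = CIF + duty = 279258.62 + 44208.99 = 323467.61
Import VAT = 323467.61 × 18% = 58224.17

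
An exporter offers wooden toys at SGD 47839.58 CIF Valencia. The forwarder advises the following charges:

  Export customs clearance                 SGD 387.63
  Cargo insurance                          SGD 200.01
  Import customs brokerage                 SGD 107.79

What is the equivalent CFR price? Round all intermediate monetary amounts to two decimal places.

CFR price: SGD 47639.57

Not relevant to the conversion: export clearance — on the seller under both CIF and CFR; already in the CIF price and stays in the CFR price. brokerage — on the buyer under both terms; not part of either seller's price.
From CIF to CFR, the seller no longer bears: insurance.
CFR price = 47839.58 − 200.01 = 47639.57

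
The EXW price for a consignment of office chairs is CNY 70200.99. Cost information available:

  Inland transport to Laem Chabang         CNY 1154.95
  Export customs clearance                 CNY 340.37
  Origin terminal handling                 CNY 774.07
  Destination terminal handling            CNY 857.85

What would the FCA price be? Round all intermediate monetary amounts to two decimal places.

FCA price: CNY 71696.31

Not relevant to the conversion: destination terminal, origin terminal — on the buyer under both terms; not part of either seller's price.
From EXW to FCA, the seller additionally bears: inland to port, export clearance.
FCA price = 70200.99 + 1154.95 + 340.37 = 71696.31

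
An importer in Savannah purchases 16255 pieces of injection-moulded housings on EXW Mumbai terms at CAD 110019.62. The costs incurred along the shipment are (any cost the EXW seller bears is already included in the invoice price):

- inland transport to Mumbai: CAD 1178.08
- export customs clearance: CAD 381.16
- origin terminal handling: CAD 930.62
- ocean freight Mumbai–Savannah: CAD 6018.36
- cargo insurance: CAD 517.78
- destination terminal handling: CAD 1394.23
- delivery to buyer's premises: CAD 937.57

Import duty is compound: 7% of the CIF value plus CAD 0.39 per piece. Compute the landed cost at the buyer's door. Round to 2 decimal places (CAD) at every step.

Total landed cost: CAD 136050.06

EXW: the seller makes goods available at their premises; the buyer bears all onward costs.
CIF value = EXW price + inland to port + export clearance + origin terminal + freight + insurance = 110019.62 + 1178.08 + 381.16 + 930.62 + 6018.36 + 517.78 = 119045.62
Ad valorem component: 119045.62 × 7% = 8333.19
Specific component: 16255 × 0.39 = 6339.45
Import duty = 8333.19 + 6339.45 = 14672.64
Buyer bears: inland to port 1178.08 + export clearance 381.16 + origin terminal 930.62 + freight 6018.36 + insurance 517.78 + destination terminal 1394.23 + delivery 937.57 + duty 14672.64 = 26030.44
Landed cost = invoice 110019.62 + 26030.44 = 136050.06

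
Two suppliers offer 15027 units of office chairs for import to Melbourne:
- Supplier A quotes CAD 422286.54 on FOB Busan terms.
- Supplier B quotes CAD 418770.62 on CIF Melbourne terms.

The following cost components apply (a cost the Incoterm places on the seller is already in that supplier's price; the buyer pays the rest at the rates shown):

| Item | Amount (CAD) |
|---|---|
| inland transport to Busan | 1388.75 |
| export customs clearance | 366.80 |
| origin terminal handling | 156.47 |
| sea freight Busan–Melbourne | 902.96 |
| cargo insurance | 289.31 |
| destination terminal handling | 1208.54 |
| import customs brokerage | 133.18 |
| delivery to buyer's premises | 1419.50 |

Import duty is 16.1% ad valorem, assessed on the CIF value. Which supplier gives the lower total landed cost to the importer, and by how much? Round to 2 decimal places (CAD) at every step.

Supplier B is cheaper by CAD 5466.21

Supplier A (FOB):
CIF value = FOB price + freight + insurance = 422286.54 + 902.96 + 289.31 = 423478.81
Import duty = 423478.81 × 16.1% = 68180.09
Buyer bears (A): 902.96 + 289.31 + 1208.54 + 133.18 + 1419.50 = 3953.49
Landed cost (A) = invoice 422286.54 + 3953.49 + duty 68180.09 = 494420.12
Supplier B (CIF):
The CIF price already equals the CIF value: 418770.62
Import duty = 418770.62 × 16.1% = 67422.07
Buyer bears (B): 1208.54 + 133.18 + 1419.50 = 2761.22
Landed cost (B) = invoice 418770.62 + 2761.22 + duty 67422.07 = 488953.91
Difference = |494420.12 − 488953.91| = 5466.21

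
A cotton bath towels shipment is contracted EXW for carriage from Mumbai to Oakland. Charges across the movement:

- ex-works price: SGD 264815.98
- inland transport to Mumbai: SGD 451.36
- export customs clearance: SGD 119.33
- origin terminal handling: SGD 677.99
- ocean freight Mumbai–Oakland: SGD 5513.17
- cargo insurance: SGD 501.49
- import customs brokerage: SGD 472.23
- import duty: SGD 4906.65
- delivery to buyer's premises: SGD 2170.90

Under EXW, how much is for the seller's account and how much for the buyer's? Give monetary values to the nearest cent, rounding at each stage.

Seller: SGD 264815.98; buyer: SGD 14813.12

EXW: the seller makes goods available at their premises; the buyer bears all onward costs.
Seller's account: goods 264815.98 = 264815.98
Buyer's account: inland to port 451.36 + export clearance 119.33 + origin terminal 677.99 + freight 5513.17 + insurance 501.49 + brokerage 472.23 + duty 4906.65 + delivery 2170.90 = 14813.12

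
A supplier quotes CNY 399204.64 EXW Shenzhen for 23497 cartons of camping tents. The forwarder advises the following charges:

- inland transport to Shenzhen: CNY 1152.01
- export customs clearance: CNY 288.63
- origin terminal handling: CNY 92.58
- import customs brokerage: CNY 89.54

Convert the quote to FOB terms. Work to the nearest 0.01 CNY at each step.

FOB price: CNY 400737.86

Not relevant to the conversion: brokerage — on the buyer under both terms; not part of either seller's price.
From EXW to FOB, the seller additionally bears: inland to port, export clearance, origin terminal.
FOB price = 399204.64 + 1152.01 + 288.63 + 92.58 = 400737.86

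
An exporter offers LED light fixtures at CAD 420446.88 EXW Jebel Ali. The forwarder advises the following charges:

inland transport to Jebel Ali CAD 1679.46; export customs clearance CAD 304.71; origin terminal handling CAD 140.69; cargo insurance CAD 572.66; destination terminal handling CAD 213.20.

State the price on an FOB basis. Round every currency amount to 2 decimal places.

Not relevant to the conversion: insurance, destination terminal — on the buyer under both terms; not part of either seller's price.
From EXW to FOB, the seller additionally bears: inland to port, export clearance, origin terminal.
FOB price = 420446.88 + 1679.46 + 304.71 + 140.69 = 422571.74

FOB price: CAD 422571.74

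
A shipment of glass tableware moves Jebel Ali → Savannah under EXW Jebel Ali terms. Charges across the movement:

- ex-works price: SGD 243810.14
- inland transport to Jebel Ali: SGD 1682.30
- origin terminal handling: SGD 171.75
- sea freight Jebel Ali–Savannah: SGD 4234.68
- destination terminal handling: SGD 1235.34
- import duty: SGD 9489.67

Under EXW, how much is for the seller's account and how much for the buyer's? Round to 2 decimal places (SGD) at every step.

Seller: SGD 243810.14; buyer: SGD 16813.74

EXW: the seller makes goods available at their premises; the buyer bears all onward costs.
Seller's account: goods 243810.14 = 243810.14
Buyer's account: inland to port 1682.30 + origin terminal 171.75 + freight 4234.68 + destination terminal 1235.34 + duty 9489.67 = 16813.74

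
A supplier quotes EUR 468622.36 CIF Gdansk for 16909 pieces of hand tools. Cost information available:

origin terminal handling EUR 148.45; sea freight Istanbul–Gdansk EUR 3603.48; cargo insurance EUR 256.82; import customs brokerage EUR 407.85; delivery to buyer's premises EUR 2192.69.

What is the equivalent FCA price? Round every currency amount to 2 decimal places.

FCA price: EUR 464613.61

Not relevant to the conversion: brokerage, delivery — on the buyer under both terms; not part of either seller's price.
From CIF to FCA, the seller no longer bears: origin terminal, freight, insurance.
FCA price = 468622.36 − 148.45 − 3603.48 − 256.82 = 464613.61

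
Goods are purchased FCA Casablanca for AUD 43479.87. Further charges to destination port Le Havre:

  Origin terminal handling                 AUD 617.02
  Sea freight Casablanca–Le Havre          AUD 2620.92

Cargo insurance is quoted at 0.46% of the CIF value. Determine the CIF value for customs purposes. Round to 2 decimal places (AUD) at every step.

Let C be the CIF value. C = FCA price + pre-shipment costs + freight + 0.46% × C
C − 0.46% × C = 43479.87 + 617.02 + 2620.92
0.9954 × C = 46717.81
C = 46717.81 / 0.9954 = 46933.71
Insurance premium = 0.46% × 46933.71 = 215.90

CIF value: AUD 46933.71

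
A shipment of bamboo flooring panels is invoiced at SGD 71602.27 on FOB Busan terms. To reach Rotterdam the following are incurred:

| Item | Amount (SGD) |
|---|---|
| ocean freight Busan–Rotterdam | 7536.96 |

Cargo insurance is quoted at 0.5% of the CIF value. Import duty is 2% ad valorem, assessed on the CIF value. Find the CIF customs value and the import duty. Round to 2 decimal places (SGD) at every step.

Let C be the CIF value. C = FOB price + freight + 0.5% × C
C − 0.5% × C = 71602.27 + 7536.96
0.995 × C = 79139.23
C = 79139.23 / 0.995 = 79536.91
Insurance premium = 0.5% × 79536.91 = 397.68
Import duty = 79536.91 × 2% = 1590.74

CIF value: SGD 79536.91; import duty: SGD 1590.74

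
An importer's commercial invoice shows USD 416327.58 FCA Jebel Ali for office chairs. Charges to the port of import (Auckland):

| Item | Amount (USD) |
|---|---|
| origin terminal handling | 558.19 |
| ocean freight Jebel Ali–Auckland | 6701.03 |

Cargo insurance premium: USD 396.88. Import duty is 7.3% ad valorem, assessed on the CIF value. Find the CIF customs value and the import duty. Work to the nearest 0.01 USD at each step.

CIF value: USD 423983.68; import duty: USD 30950.81

CIF = FCA price + pre-shipment costs + freight + insurance
CIF = 416327.58 + 558.19 + 6701.03 + 396.88 = 423983.68
Import duty = 423983.68 × 7.3% = 30950.81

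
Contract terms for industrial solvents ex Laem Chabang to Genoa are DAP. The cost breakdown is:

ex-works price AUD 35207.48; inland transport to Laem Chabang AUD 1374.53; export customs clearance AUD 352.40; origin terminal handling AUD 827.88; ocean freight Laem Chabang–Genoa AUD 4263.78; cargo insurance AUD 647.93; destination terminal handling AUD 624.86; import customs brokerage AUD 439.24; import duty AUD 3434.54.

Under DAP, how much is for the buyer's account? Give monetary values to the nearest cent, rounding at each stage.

Buyer's account: AUD 3873.78

DAP: the seller bears all costs to the named destination except import duty and clearance.
Seller's account: goods 35207.48 + inland to port 1374.53 + export clearance 352.40 + origin terminal 827.88 + freight 4263.78 + insurance 647.93 + destination terminal 624.86 = 43298.86
Buyer's account: brokerage 439.24 + duty 3434.54 = 3873.78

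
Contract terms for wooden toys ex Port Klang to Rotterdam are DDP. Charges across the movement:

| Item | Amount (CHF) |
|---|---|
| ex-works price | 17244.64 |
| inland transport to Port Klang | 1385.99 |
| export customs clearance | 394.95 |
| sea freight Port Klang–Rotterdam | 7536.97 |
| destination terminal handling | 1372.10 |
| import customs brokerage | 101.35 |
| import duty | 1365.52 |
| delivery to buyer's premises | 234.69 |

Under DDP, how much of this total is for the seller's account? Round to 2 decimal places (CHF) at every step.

DDP: the seller bears all costs including import duty.
Seller's account: goods 17244.64 + inland to port 1385.99 + export clearance 394.95 + freight 7536.97 + destination terminal 1372.10 + brokerage 101.35 + duty 1365.52 + delivery 234.69 = 29636.21
Buyer's account: 0.00

Seller's account: CHF 29636.21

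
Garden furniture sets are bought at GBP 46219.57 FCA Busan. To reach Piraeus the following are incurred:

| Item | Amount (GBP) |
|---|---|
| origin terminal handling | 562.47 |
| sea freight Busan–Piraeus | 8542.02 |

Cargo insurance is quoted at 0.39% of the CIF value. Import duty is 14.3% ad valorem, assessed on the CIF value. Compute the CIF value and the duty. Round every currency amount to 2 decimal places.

Let C be the CIF value. C = FCA price + pre-shipment costs + freight + 0.39% × C
C − 0.39% × C = 46219.57 + 562.47 + 8542.02
0.9961 × C = 55324.06
C = 55324.06 / 0.9961 = 55540.67
Insurance premium = 0.39% × 55540.67 = 216.61
Import duty = 55540.67 × 14.3% = 7942.32

CIF value: GBP 55540.67; import duty: GBP 7942.32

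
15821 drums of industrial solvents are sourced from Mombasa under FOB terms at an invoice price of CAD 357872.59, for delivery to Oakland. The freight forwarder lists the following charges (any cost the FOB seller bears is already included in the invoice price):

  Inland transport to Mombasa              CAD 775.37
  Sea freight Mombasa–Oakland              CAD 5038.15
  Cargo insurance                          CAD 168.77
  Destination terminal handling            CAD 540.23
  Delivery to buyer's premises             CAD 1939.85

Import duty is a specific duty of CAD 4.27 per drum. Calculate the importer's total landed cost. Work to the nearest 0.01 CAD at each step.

FOB: the seller bears costs until goods are on board at the origin port; the buyer bears freight, insurance and all costs thereafter.
Already in the invoice (seller's account under FOB): inland to port — exclude.
CIF value = FOB price + freight + insurance = 357872.59 + 5038.15 + 168.77 = 363079.51
Import duty = 15821 × 4.27 = 67555.67
Buyer bears: freight 5038.15 + insurance 168.77 + destination terminal 540.23 + delivery 1939.85 + duty 67555.67 = 75242.67
Landed cost = invoice 357872.59 + 75242.67 = 433115.26

Total landed cost: CAD 433115.26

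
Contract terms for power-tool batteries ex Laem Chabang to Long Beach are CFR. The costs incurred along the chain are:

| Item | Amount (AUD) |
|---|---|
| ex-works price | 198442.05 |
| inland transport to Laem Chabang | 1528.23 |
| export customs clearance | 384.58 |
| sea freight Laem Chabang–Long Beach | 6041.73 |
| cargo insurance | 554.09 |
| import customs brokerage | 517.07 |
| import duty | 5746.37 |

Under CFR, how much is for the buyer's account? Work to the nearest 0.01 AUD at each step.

Buyer's account: AUD 6817.53

CFR: the seller pays costs through ocean freight to the destination port, but not insurance.
Seller's account: goods 198442.05 + inland to port 1528.23 + export clearance 384.58 + freight 6041.73 = 206396.59
Buyer's account: insurance 554.09 + brokerage 517.07 + duty 5746.37 = 6817.53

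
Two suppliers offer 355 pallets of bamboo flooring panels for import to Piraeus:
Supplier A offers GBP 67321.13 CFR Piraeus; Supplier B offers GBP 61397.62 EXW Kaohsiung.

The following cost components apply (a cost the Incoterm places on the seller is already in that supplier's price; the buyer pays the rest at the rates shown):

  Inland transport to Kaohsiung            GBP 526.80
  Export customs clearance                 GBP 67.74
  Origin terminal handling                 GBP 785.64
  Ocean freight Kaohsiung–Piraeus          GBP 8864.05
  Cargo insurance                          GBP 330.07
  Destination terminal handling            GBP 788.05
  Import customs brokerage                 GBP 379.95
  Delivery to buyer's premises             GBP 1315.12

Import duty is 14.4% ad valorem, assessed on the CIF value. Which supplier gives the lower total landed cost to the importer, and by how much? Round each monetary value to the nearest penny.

Supplier A (CFR):
CIF value = CFR price + insurance = 67321.13 + 330.07 = 67651.20
Import duty = 67651.20 × 14.4% = 9741.77
Buyer bears (A): 330.07 + 788.05 + 379.95 + 1315.12 = 2813.19
Landed cost (A) = invoice 67321.13 + 2813.19 + duty 9741.77 = 79876.09
Supplier B (EXW):
CIF value = EXW price + inland to port + export clearance + origin terminal + freight + insurance = 61397.62 + 526.80 + 67.74 + 785.64 + 8864.05 + 330.07 = 71971.92
Import duty = 71971.92 × 14.4% = 10363.96
Buyer bears (B): 526.80 + 67.74 + 785.64 + 8864.05 + 330.07 + 788.05 + 379.95 + 1315.12 = 13057.42
Landed cost (B) = invoice 61397.62 + 13057.42 + duty 10363.96 = 84819.00
Difference = |79876.09 − 84819.00| = 4942.91

Supplier A is cheaper by GBP 4942.91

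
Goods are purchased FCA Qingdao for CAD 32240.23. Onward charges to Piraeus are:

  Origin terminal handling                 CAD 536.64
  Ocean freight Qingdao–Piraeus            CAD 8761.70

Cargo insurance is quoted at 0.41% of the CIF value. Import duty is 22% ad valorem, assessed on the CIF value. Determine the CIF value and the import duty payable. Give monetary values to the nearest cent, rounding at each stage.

Let C be the CIF value. C = FCA price + pre-shipment costs + freight + 0.41% × C
C − 0.41% × C = 32240.23 + 536.64 + 8761.70
0.9959 × C = 41538.57
C = 41538.57 / 0.9959 = 41709.58
Insurance premium = 0.41% × 41709.58 = 171.01
Import duty = 41709.58 × 22% = 9176.11

CIF value: CAD 41709.58; import duty: CAD 9176.11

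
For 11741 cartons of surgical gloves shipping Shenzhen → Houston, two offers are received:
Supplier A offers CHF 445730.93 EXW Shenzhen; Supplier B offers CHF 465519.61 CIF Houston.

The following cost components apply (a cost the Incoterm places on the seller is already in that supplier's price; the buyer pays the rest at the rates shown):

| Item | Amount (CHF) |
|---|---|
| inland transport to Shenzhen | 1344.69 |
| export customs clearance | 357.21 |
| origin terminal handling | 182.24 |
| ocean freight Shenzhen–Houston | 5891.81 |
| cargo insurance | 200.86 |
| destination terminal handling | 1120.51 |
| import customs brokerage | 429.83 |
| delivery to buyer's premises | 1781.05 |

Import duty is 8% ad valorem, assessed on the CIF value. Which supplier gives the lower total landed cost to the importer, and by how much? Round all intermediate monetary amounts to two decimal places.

Supplier A (EXW):
CIF value = EXW price + inland to port + export clearance + origin terminal + freight + insurance = 445730.93 + 1344.69 + 357.21 + 182.24 + 5891.81 + 200.86 = 453707.74
Import duty = 453707.74 × 8% = 36296.62
Buyer bears (A): 1344.69 + 357.21 + 182.24 + 5891.81 + 200.86 + 1120.51 + 429.83 + 1781.05 = 11308.20
Landed cost (A) = invoice 445730.93 + 11308.20 + duty 36296.62 = 493335.75
Supplier B (CIF):
The CIF price already equals the CIF value: 465519.61
Import duty = 465519.61 × 8% = 37241.57
Buyer bears (B): 1120.51 + 429.83 + 1781.05 = 3331.39
Landed cost (B) = invoice 465519.61 + 3331.39 + duty 37241.57 = 506092.57
Difference = |493335.75 − 506092.57| = 12756.82

Supplier A is cheaper by CHF 12756.82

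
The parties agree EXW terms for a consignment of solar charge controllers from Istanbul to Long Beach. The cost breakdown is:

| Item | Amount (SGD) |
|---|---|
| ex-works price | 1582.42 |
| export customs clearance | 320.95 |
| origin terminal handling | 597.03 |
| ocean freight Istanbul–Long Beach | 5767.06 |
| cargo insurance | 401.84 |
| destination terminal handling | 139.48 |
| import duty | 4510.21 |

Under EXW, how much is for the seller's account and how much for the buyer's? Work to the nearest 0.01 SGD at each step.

Seller: SGD 1582.42; buyer: SGD 11736.57

EXW: the seller makes goods available at their premises; the buyer bears all onward costs.
Seller's account: goods 1582.42 = 1582.42
Buyer's account: export clearance 320.95 + origin terminal 597.03 + freight 5767.06 + insurance 401.84 + destination terminal 139.48 + duty 4510.21 = 11736.57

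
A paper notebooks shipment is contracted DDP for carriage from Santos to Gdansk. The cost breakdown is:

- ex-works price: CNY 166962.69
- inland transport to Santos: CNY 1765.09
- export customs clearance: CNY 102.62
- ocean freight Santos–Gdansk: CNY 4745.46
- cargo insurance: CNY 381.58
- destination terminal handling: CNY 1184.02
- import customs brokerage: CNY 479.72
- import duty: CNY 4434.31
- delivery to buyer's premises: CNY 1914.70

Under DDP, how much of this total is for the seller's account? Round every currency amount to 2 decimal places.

Seller's account: CNY 181970.19

DDP: the seller bears all costs including import duty.
Seller's account: goods 166962.69 + inland to port 1765.09 + export clearance 102.62 + freight 4745.46 + insurance 381.58 + destination terminal 1184.02 + brokerage 479.72 + duty 4434.31 + delivery 1914.70 = 181970.19
Buyer's account: 0.00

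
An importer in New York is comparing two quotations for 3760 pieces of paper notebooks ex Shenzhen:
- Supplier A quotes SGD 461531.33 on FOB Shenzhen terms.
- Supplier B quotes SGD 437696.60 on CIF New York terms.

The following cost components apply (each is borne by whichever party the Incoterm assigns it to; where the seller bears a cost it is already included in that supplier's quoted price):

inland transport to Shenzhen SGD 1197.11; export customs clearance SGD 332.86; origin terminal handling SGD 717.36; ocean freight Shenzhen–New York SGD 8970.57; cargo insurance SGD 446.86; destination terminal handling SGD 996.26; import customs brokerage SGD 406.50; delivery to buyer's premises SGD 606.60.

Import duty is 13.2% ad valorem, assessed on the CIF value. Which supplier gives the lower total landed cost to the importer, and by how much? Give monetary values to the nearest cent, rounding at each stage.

Supplier A (FOB):
CIF value = FOB price + freight + insurance = 461531.33 + 8970.57 + 446.86 = 470948.76
Import duty = 470948.76 × 13.2% = 62165.24
Buyer bears (A): 8970.57 + 446.86 + 996.26 + 406.50 + 606.60 = 11426.79
Landed cost (A) = invoice 461531.33 + 11426.79 + duty 62165.24 = 535123.36
Supplier B (CIF):
The CIF price already equals the CIF value: 437696.60
Import duty = 437696.60 × 13.2% = 57775.95
Buyer bears (B): 996.26 + 406.50 + 606.60 = 2009.36
Landed cost (B) = invoice 437696.60 + 2009.36 + duty 57775.95 = 497481.91
Difference = |535123.36 − 497481.91| = 37641.45

Supplier B is cheaper by SGD 37641.45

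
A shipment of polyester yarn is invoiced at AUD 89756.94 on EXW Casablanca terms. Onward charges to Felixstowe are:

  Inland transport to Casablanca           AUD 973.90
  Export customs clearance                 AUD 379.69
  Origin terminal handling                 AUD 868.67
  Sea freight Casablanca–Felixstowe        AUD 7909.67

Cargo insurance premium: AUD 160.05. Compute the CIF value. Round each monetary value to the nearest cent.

CIF = EXW price + pre-shipment costs + freight + insurance
CIF = 89756.94 + 973.90 + 379.69 + 868.67 + 7909.67 + 160.05 = 100048.92

CIF value: AUD 100048.92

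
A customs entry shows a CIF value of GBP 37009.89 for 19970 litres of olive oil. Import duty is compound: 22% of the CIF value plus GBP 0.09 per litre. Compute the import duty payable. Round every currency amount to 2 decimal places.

Import duty: GBP 9939.48

Ad valorem component: 37009.89 × 22% = 8142.18
Specific component: 19970 × 0.09 = 1797.30
Import duty = 8142.18 + 1797.30 = 9939.48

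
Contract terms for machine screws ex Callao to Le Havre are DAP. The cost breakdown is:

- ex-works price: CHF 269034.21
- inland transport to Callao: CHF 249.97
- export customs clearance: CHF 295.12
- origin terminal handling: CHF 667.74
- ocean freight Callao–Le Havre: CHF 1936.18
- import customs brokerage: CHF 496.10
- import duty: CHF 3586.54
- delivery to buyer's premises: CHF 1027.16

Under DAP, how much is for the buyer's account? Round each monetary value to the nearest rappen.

Buyer's account: CHF 4082.64

DAP: the seller bears all costs to the named destination except import duty and clearance.
Seller's account: goods 269034.21 + inland to port 249.97 + export clearance 295.12 + origin terminal 667.74 + freight 1936.18 + delivery 1027.16 = 273210.38
Buyer's account: brokerage 496.10 + duty 3586.54 = 4082.64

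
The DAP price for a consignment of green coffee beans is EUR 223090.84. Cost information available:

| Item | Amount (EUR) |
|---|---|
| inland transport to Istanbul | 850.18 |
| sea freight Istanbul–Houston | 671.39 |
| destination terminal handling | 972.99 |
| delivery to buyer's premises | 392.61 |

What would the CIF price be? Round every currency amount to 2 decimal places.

CIF price: EUR 221725.24

Not relevant to the conversion: freight, inland to port — on the seller under both DAP and CIF; already in the DAP price and stays in the CIF price.
From DAP to CIF, the seller no longer bears: destination terminal, delivery.
CIF price = 223090.84 − 972.99 − 392.61 = 221725.24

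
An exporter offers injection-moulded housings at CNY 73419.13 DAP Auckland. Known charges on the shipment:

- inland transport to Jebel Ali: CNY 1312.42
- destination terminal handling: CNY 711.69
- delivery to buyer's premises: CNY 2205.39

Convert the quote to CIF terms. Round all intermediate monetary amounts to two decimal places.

Not relevant to the conversion: inland to port — on the seller under both DAP and CIF; already in the DAP price and stays in the CIF price.
From DAP to CIF, the seller no longer bears: destination terminal, delivery.
CIF price = 73419.13 − 711.69 − 2205.39 = 70502.05

CIF price: CNY 70502.05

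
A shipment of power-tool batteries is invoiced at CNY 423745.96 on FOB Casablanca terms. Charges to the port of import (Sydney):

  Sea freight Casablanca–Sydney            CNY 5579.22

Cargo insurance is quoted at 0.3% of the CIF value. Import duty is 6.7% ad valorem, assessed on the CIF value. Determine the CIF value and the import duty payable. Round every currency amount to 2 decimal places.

CIF value: CNY 430617.03; import duty: CNY 28851.34

Let C be the CIF value. C = FOB price + freight + 0.3% × C
C − 0.3% × C = 423745.96 + 5579.22
0.997 × C = 429325.18
C = 429325.18 / 0.997 = 430617.03
Insurance premium = 0.3% × 430617.03 = 1291.85
Import duty = 430617.03 × 6.7% = 28851.34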